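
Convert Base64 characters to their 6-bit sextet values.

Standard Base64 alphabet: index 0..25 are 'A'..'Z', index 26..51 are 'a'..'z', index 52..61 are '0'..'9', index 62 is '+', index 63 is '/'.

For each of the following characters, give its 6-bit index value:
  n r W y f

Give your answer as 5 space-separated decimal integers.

Answer: 39 43 22 50 31

Derivation:
'n': a..z range, 26 + ord('n') − ord('a') = 39
'r': a..z range, 26 + ord('r') − ord('a') = 43
'W': A..Z range, ord('W') − ord('A') = 22
'y': a..z range, 26 + ord('y') − ord('a') = 50
'f': a..z range, 26 + ord('f') − ord('a') = 31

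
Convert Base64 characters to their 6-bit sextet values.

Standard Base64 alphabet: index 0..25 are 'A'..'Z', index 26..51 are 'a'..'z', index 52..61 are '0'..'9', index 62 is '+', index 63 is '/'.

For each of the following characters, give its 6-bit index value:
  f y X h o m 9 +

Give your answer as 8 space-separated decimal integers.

Answer: 31 50 23 33 40 38 61 62

Derivation:
'f': a..z range, 26 + ord('f') − ord('a') = 31
'y': a..z range, 26 + ord('y') − ord('a') = 50
'X': A..Z range, ord('X') − ord('A') = 23
'h': a..z range, 26 + ord('h') − ord('a') = 33
'o': a..z range, 26 + ord('o') − ord('a') = 40
'm': a..z range, 26 + ord('m') − ord('a') = 38
'9': 0..9 range, 52 + ord('9') − ord('0') = 61
'+': index 62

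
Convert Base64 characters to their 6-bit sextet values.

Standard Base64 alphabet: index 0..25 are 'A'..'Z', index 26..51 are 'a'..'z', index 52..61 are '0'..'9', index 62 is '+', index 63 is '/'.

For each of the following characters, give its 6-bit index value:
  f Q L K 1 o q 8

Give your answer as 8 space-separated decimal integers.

'f': a..z range, 26 + ord('f') − ord('a') = 31
'Q': A..Z range, ord('Q') − ord('A') = 16
'L': A..Z range, ord('L') − ord('A') = 11
'K': A..Z range, ord('K') − ord('A') = 10
'1': 0..9 range, 52 + ord('1') − ord('0') = 53
'o': a..z range, 26 + ord('o') − ord('a') = 40
'q': a..z range, 26 + ord('q') − ord('a') = 42
'8': 0..9 range, 52 + ord('8') − ord('0') = 60

Answer: 31 16 11 10 53 40 42 60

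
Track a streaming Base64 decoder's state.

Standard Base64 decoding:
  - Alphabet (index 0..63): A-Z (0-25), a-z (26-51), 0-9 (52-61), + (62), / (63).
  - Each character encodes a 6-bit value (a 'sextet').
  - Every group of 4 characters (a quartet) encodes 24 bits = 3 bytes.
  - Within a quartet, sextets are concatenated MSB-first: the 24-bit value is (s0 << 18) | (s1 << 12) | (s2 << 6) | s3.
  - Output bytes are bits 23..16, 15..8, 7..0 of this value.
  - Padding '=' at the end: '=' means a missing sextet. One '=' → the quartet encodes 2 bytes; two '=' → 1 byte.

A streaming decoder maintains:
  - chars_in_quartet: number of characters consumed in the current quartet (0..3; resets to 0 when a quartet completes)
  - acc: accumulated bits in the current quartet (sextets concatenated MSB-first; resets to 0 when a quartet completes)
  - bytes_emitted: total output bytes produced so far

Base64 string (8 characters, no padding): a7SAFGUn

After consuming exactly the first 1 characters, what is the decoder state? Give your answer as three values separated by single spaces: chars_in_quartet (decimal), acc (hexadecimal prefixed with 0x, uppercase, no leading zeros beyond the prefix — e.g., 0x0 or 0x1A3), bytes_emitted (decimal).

Answer: 1 0x1A 0

Derivation:
After char 0 ('a'=26): chars_in_quartet=1 acc=0x1A bytes_emitted=0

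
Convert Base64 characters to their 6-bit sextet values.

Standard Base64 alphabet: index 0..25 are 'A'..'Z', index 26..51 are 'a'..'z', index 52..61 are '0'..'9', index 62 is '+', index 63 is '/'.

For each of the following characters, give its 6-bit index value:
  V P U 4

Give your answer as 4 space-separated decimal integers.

'V': A..Z range, ord('V') − ord('A') = 21
'P': A..Z range, ord('P') − ord('A') = 15
'U': A..Z range, ord('U') − ord('A') = 20
'4': 0..9 range, 52 + ord('4') − ord('0') = 56

Answer: 21 15 20 56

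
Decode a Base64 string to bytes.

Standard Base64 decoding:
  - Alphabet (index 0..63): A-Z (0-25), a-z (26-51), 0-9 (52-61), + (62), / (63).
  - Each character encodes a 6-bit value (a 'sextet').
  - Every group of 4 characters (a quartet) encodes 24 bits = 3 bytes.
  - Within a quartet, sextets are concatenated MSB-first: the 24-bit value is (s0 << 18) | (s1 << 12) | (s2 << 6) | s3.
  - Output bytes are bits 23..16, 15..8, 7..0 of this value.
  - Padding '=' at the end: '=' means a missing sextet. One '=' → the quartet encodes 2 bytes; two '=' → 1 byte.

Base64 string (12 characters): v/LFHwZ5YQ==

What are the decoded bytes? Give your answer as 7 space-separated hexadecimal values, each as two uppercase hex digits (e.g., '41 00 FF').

After char 0 ('v'=47): chars_in_quartet=1 acc=0x2F bytes_emitted=0
After char 1 ('/'=63): chars_in_quartet=2 acc=0xBFF bytes_emitted=0
After char 2 ('L'=11): chars_in_quartet=3 acc=0x2FFCB bytes_emitted=0
After char 3 ('F'=5): chars_in_quartet=4 acc=0xBFF2C5 -> emit BF F2 C5, reset; bytes_emitted=3
After char 4 ('H'=7): chars_in_quartet=1 acc=0x7 bytes_emitted=3
After char 5 ('w'=48): chars_in_quartet=2 acc=0x1F0 bytes_emitted=3
After char 6 ('Z'=25): chars_in_quartet=3 acc=0x7C19 bytes_emitted=3
After char 7 ('5'=57): chars_in_quartet=4 acc=0x1F0679 -> emit 1F 06 79, reset; bytes_emitted=6
After char 8 ('Y'=24): chars_in_quartet=1 acc=0x18 bytes_emitted=6
After char 9 ('Q'=16): chars_in_quartet=2 acc=0x610 bytes_emitted=6
Padding '==': partial quartet acc=0x610 -> emit 61; bytes_emitted=7

Answer: BF F2 C5 1F 06 79 61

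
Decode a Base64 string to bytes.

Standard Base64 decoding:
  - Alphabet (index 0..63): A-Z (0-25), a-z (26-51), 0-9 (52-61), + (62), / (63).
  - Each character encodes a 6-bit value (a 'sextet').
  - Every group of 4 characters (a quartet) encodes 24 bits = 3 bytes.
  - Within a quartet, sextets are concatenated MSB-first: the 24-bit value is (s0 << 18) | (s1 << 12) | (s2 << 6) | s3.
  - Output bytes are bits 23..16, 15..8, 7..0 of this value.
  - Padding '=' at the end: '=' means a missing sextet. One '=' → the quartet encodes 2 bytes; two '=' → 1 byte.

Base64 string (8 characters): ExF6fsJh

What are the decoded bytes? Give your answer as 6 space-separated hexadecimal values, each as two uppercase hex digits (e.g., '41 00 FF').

After char 0 ('E'=4): chars_in_quartet=1 acc=0x4 bytes_emitted=0
After char 1 ('x'=49): chars_in_quartet=2 acc=0x131 bytes_emitted=0
After char 2 ('F'=5): chars_in_quartet=3 acc=0x4C45 bytes_emitted=0
After char 3 ('6'=58): chars_in_quartet=4 acc=0x13117A -> emit 13 11 7A, reset; bytes_emitted=3
After char 4 ('f'=31): chars_in_quartet=1 acc=0x1F bytes_emitted=3
After char 5 ('s'=44): chars_in_quartet=2 acc=0x7EC bytes_emitted=3
After char 6 ('J'=9): chars_in_quartet=3 acc=0x1FB09 bytes_emitted=3
After char 7 ('h'=33): chars_in_quartet=4 acc=0x7EC261 -> emit 7E C2 61, reset; bytes_emitted=6

Answer: 13 11 7A 7E C2 61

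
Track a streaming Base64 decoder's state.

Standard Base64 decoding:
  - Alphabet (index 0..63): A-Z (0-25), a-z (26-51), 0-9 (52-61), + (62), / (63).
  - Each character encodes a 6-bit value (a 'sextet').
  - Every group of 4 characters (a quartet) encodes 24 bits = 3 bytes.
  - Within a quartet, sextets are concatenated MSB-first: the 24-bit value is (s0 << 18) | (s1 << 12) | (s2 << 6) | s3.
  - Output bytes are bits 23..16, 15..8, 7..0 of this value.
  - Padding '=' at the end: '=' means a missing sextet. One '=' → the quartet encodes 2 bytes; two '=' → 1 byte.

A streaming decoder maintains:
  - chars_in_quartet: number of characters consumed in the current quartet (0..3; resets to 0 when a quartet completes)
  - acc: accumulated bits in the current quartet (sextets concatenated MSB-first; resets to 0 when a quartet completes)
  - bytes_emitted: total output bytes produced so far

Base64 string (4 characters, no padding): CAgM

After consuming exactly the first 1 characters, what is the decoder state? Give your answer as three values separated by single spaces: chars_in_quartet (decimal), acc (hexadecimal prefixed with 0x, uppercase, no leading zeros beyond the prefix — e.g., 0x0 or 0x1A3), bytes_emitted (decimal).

Answer: 1 0x2 0

Derivation:
After char 0 ('C'=2): chars_in_quartet=1 acc=0x2 bytes_emitted=0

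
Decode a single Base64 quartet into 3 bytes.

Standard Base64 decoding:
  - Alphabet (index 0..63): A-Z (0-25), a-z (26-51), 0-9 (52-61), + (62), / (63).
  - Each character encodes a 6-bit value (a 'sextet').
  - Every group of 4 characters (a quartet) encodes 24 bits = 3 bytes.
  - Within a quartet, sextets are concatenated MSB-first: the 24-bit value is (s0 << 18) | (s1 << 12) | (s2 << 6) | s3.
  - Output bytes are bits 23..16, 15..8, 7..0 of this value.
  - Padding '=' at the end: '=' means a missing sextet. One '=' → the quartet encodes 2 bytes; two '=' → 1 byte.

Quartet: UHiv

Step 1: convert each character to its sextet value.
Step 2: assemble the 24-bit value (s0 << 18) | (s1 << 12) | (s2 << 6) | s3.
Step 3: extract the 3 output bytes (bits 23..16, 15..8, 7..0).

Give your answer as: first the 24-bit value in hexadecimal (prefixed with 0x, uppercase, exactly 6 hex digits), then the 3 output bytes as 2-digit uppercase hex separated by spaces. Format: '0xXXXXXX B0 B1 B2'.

Answer: 0x5078AF 50 78 AF

Derivation:
Sextets: U=20, H=7, i=34, v=47
24-bit: (20<<18) | (7<<12) | (34<<6) | 47
      = 0x500000 | 0x007000 | 0x000880 | 0x00002F
      = 0x5078AF
Bytes: (v>>16)&0xFF=50, (v>>8)&0xFF=78, v&0xFF=AF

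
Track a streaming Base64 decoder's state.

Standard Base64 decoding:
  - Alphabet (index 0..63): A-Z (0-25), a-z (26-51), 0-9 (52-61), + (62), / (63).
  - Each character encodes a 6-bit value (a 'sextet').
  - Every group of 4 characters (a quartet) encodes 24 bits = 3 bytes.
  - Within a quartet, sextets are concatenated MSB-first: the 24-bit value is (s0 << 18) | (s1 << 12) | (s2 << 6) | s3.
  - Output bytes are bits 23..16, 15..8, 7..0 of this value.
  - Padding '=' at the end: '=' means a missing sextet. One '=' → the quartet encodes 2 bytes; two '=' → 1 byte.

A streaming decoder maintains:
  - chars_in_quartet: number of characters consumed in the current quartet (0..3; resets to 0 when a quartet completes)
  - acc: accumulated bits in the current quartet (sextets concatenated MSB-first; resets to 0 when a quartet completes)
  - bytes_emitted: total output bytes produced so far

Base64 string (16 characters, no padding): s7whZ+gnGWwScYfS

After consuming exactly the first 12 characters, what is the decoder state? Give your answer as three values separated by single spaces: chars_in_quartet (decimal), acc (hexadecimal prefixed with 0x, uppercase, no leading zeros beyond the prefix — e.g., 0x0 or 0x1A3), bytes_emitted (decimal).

Answer: 0 0x0 9

Derivation:
After char 0 ('s'=44): chars_in_quartet=1 acc=0x2C bytes_emitted=0
After char 1 ('7'=59): chars_in_quartet=2 acc=0xB3B bytes_emitted=0
After char 2 ('w'=48): chars_in_quartet=3 acc=0x2CEF0 bytes_emitted=0
After char 3 ('h'=33): chars_in_quartet=4 acc=0xB3BC21 -> emit B3 BC 21, reset; bytes_emitted=3
After char 4 ('Z'=25): chars_in_quartet=1 acc=0x19 bytes_emitted=3
After char 5 ('+'=62): chars_in_quartet=2 acc=0x67E bytes_emitted=3
After char 6 ('g'=32): chars_in_quartet=3 acc=0x19FA0 bytes_emitted=3
After char 7 ('n'=39): chars_in_quartet=4 acc=0x67E827 -> emit 67 E8 27, reset; bytes_emitted=6
After char 8 ('G'=6): chars_in_quartet=1 acc=0x6 bytes_emitted=6
After char 9 ('W'=22): chars_in_quartet=2 acc=0x196 bytes_emitted=6
After char 10 ('w'=48): chars_in_quartet=3 acc=0x65B0 bytes_emitted=6
After char 11 ('S'=18): chars_in_quartet=4 acc=0x196C12 -> emit 19 6C 12, reset; bytes_emitted=9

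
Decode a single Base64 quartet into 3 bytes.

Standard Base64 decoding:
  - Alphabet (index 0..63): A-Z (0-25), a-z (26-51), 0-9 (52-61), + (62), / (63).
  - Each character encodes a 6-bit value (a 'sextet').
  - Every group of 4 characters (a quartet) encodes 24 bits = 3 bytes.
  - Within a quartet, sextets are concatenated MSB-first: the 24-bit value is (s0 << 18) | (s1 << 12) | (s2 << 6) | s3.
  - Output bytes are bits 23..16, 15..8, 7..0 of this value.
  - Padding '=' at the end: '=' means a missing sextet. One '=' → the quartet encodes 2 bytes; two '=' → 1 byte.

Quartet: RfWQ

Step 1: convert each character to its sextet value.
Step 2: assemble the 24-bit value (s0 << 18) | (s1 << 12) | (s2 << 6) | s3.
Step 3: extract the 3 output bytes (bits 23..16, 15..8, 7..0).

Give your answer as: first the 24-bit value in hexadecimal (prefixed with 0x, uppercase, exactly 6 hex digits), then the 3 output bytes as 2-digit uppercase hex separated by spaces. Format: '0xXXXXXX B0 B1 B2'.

Answer: 0x45F590 45 F5 90

Derivation:
Sextets: R=17, f=31, W=22, Q=16
24-bit: (17<<18) | (31<<12) | (22<<6) | 16
      = 0x440000 | 0x01F000 | 0x000580 | 0x000010
      = 0x45F590
Bytes: (v>>16)&0xFF=45, (v>>8)&0xFF=F5, v&0xFF=90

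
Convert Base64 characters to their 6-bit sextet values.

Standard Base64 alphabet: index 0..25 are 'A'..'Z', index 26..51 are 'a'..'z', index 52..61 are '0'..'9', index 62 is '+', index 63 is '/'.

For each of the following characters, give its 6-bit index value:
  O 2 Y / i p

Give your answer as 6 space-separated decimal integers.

Answer: 14 54 24 63 34 41

Derivation:
'O': A..Z range, ord('O') − ord('A') = 14
'2': 0..9 range, 52 + ord('2') − ord('0') = 54
'Y': A..Z range, ord('Y') − ord('A') = 24
'/': index 63
'i': a..z range, 26 + ord('i') − ord('a') = 34
'p': a..z range, 26 + ord('p') − ord('a') = 41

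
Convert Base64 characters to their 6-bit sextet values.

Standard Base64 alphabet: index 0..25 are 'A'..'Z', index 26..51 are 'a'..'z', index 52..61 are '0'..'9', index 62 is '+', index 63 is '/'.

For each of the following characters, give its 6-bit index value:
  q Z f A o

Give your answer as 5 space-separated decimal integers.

Answer: 42 25 31 0 40

Derivation:
'q': a..z range, 26 + ord('q') − ord('a') = 42
'Z': A..Z range, ord('Z') − ord('A') = 25
'f': a..z range, 26 + ord('f') − ord('a') = 31
'A': A..Z range, ord('A') − ord('A') = 0
'o': a..z range, 26 + ord('o') − ord('a') = 40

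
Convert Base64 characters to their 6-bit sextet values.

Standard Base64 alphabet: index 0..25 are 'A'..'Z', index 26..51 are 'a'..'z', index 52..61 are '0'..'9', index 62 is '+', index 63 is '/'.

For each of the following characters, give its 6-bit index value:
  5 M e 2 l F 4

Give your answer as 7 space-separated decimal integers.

'5': 0..9 range, 52 + ord('5') − ord('0') = 57
'M': A..Z range, ord('M') − ord('A') = 12
'e': a..z range, 26 + ord('e') − ord('a') = 30
'2': 0..9 range, 52 + ord('2') − ord('0') = 54
'l': a..z range, 26 + ord('l') − ord('a') = 37
'F': A..Z range, ord('F') − ord('A') = 5
'4': 0..9 range, 52 + ord('4') − ord('0') = 56

Answer: 57 12 30 54 37 5 56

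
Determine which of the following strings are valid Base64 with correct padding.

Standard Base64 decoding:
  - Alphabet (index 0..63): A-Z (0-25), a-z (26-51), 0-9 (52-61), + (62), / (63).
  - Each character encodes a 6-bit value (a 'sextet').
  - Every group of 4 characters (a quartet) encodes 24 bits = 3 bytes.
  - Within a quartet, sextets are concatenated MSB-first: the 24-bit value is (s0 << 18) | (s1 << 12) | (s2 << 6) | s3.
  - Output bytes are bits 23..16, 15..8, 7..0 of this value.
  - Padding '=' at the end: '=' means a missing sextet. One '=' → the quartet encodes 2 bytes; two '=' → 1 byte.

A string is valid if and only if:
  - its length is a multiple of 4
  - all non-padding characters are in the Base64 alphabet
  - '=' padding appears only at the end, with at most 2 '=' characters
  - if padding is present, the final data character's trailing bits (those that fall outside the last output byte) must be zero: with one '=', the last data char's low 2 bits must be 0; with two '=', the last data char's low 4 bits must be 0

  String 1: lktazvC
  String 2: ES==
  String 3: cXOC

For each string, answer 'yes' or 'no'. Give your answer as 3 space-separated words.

String 1: 'lktazvC' → invalid (len=7 not mult of 4)
String 2: 'ES==' → invalid (bad trailing bits)
String 3: 'cXOC' → valid

Answer: no no yes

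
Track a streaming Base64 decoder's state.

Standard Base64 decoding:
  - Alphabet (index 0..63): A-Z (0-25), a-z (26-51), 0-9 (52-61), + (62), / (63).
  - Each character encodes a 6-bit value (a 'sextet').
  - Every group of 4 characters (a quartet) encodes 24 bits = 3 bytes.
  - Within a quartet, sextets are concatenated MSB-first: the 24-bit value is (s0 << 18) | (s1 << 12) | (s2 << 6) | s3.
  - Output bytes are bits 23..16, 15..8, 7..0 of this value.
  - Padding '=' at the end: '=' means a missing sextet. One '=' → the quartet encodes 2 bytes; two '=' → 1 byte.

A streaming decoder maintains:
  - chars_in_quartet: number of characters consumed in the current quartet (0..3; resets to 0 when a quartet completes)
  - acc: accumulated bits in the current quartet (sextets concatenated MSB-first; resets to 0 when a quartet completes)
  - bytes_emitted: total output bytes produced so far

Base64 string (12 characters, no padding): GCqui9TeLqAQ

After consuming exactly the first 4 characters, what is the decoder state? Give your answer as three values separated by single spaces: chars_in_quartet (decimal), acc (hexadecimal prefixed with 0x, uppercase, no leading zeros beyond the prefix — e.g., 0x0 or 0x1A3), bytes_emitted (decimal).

After char 0 ('G'=6): chars_in_quartet=1 acc=0x6 bytes_emitted=0
After char 1 ('C'=2): chars_in_quartet=2 acc=0x182 bytes_emitted=0
After char 2 ('q'=42): chars_in_quartet=3 acc=0x60AA bytes_emitted=0
After char 3 ('u'=46): chars_in_quartet=4 acc=0x182AAE -> emit 18 2A AE, reset; bytes_emitted=3

Answer: 0 0x0 3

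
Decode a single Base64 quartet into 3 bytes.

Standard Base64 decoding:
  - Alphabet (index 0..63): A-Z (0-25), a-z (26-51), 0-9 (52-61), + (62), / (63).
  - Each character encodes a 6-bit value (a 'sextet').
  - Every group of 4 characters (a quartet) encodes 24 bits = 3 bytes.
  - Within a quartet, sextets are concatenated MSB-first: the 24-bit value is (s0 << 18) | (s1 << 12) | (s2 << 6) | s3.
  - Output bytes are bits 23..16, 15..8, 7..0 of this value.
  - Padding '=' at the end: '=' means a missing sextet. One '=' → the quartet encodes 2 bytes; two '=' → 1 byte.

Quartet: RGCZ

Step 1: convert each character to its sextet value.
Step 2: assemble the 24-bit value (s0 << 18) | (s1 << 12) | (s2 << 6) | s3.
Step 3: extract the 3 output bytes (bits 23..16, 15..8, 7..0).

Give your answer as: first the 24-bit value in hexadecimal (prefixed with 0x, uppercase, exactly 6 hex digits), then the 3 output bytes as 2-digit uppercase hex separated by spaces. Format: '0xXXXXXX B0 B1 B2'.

Sextets: R=17, G=6, C=2, Z=25
24-bit: (17<<18) | (6<<12) | (2<<6) | 25
      = 0x440000 | 0x006000 | 0x000080 | 0x000019
      = 0x446099
Bytes: (v>>16)&0xFF=44, (v>>8)&0xFF=60, v&0xFF=99

Answer: 0x446099 44 60 99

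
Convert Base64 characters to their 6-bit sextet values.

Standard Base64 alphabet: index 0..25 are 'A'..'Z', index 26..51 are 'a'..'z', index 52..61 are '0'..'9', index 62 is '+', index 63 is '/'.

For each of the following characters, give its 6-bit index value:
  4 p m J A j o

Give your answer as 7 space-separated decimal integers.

'4': 0..9 range, 52 + ord('4') − ord('0') = 56
'p': a..z range, 26 + ord('p') − ord('a') = 41
'm': a..z range, 26 + ord('m') − ord('a') = 38
'J': A..Z range, ord('J') − ord('A') = 9
'A': A..Z range, ord('A') − ord('A') = 0
'j': a..z range, 26 + ord('j') − ord('a') = 35
'o': a..z range, 26 + ord('o') − ord('a') = 40

Answer: 56 41 38 9 0 35 40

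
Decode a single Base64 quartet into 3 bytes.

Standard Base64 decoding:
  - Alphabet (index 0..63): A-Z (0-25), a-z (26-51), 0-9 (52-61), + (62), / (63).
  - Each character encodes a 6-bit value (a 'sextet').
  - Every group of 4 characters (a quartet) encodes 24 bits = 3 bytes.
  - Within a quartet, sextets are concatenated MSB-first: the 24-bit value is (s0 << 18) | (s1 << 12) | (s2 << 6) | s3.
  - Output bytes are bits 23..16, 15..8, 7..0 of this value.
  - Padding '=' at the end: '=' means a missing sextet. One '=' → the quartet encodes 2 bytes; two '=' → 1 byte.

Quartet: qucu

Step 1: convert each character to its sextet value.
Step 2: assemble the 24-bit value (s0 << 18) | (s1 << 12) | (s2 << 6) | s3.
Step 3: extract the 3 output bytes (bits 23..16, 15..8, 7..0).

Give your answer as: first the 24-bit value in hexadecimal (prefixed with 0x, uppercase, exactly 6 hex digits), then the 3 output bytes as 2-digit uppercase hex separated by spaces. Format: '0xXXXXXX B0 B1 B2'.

Sextets: q=42, u=46, c=28, u=46
24-bit: (42<<18) | (46<<12) | (28<<6) | 46
      = 0xA80000 | 0x02E000 | 0x000700 | 0x00002E
      = 0xAAE72E
Bytes: (v>>16)&0xFF=AA, (v>>8)&0xFF=E7, v&0xFF=2E

Answer: 0xAAE72E AA E7 2E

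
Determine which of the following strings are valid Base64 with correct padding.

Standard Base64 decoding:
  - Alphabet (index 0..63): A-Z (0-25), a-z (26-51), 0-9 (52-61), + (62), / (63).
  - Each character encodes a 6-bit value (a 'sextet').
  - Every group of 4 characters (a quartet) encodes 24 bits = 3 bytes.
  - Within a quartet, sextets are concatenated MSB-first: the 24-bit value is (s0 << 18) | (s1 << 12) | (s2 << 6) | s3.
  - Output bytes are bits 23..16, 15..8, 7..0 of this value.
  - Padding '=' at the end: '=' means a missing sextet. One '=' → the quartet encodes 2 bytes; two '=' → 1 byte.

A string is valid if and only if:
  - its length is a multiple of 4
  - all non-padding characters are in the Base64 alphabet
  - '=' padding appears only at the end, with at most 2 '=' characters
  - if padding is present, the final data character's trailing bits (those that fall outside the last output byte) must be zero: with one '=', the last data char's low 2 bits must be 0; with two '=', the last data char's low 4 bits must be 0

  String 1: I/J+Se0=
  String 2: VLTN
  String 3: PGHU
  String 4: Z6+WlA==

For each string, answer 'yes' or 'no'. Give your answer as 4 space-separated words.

Answer: yes yes yes yes

Derivation:
String 1: 'I/J+Se0=' → valid
String 2: 'VLTN' → valid
String 3: 'PGHU' → valid
String 4: 'Z6+WlA==' → valid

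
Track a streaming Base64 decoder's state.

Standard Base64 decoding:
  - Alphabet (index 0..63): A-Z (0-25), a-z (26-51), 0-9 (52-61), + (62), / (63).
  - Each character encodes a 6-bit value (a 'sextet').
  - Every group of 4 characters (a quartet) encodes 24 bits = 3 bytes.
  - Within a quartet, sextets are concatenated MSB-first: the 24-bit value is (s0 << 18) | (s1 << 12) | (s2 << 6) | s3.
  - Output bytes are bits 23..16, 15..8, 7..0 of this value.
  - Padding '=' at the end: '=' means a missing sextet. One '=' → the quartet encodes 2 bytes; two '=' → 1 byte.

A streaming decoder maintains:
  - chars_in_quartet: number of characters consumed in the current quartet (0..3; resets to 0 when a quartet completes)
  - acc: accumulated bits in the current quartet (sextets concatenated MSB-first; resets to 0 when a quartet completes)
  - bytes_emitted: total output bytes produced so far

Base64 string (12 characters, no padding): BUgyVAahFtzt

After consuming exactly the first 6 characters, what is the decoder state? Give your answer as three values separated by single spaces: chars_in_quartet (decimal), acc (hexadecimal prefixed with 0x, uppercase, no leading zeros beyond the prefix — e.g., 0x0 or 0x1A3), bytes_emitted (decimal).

Answer: 2 0x540 3

Derivation:
After char 0 ('B'=1): chars_in_quartet=1 acc=0x1 bytes_emitted=0
After char 1 ('U'=20): chars_in_quartet=2 acc=0x54 bytes_emitted=0
After char 2 ('g'=32): chars_in_quartet=3 acc=0x1520 bytes_emitted=0
After char 3 ('y'=50): chars_in_quartet=4 acc=0x54832 -> emit 05 48 32, reset; bytes_emitted=3
After char 4 ('V'=21): chars_in_quartet=1 acc=0x15 bytes_emitted=3
After char 5 ('A'=0): chars_in_quartet=2 acc=0x540 bytes_emitted=3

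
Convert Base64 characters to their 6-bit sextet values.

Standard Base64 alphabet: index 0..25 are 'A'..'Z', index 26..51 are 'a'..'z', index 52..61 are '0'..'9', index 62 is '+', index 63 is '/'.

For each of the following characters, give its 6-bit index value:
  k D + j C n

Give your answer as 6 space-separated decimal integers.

Answer: 36 3 62 35 2 39

Derivation:
'k': a..z range, 26 + ord('k') − ord('a') = 36
'D': A..Z range, ord('D') − ord('A') = 3
'+': index 62
'j': a..z range, 26 + ord('j') − ord('a') = 35
'C': A..Z range, ord('C') − ord('A') = 2
'n': a..z range, 26 + ord('n') − ord('a') = 39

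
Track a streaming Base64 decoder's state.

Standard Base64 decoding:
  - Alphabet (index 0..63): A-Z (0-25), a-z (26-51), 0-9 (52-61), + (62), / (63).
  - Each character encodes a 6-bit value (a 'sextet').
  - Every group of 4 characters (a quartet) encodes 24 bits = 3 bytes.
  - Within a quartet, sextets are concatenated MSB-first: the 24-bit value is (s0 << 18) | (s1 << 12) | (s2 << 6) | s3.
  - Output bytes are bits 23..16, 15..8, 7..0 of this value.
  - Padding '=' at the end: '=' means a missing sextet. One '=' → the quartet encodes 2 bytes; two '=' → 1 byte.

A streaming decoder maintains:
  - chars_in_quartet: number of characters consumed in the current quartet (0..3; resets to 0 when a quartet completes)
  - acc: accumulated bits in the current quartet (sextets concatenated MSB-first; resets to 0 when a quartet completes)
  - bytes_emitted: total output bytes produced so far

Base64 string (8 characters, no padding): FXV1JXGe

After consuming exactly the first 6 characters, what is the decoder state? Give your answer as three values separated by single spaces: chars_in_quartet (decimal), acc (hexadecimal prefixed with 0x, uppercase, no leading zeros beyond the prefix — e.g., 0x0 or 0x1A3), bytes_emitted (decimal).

After char 0 ('F'=5): chars_in_quartet=1 acc=0x5 bytes_emitted=0
After char 1 ('X'=23): chars_in_quartet=2 acc=0x157 bytes_emitted=0
After char 2 ('V'=21): chars_in_quartet=3 acc=0x55D5 bytes_emitted=0
After char 3 ('1'=53): chars_in_quartet=4 acc=0x157575 -> emit 15 75 75, reset; bytes_emitted=3
After char 4 ('J'=9): chars_in_quartet=1 acc=0x9 bytes_emitted=3
After char 5 ('X'=23): chars_in_quartet=2 acc=0x257 bytes_emitted=3

Answer: 2 0x257 3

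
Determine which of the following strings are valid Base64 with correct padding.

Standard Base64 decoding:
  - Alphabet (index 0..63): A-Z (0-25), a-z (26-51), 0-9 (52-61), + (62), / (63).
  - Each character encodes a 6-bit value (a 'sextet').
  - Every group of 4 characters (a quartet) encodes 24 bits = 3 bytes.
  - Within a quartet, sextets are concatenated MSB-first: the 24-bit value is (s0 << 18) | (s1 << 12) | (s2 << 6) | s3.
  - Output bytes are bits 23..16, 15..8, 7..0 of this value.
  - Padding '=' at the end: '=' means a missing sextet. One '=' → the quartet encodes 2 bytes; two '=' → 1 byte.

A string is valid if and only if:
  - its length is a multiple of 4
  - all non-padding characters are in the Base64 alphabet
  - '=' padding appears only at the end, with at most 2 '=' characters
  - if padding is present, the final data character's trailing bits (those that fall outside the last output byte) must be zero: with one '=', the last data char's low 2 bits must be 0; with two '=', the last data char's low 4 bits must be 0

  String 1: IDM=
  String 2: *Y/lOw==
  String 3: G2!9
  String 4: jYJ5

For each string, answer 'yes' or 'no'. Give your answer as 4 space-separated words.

String 1: 'IDM=' → valid
String 2: '*Y/lOw==' → invalid (bad char(s): ['*'])
String 3: 'G2!9' → invalid (bad char(s): ['!'])
String 4: 'jYJ5' → valid

Answer: yes no no yes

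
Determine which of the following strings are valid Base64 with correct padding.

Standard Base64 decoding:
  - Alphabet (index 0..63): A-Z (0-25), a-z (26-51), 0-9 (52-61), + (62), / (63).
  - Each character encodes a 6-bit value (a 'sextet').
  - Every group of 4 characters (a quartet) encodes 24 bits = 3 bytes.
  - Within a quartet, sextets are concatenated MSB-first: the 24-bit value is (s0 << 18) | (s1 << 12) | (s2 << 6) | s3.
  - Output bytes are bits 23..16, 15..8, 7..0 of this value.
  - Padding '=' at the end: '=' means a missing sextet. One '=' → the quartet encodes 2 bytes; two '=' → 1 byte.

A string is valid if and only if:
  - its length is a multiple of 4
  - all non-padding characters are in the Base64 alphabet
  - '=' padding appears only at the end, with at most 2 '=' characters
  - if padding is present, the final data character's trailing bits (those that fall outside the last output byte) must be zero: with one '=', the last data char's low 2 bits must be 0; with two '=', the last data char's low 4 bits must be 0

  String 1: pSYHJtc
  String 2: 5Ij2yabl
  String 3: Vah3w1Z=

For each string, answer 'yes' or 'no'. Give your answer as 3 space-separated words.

String 1: 'pSYHJtc' → invalid (len=7 not mult of 4)
String 2: '5Ij2yabl' → valid
String 3: 'Vah3w1Z=' → invalid (bad trailing bits)

Answer: no yes no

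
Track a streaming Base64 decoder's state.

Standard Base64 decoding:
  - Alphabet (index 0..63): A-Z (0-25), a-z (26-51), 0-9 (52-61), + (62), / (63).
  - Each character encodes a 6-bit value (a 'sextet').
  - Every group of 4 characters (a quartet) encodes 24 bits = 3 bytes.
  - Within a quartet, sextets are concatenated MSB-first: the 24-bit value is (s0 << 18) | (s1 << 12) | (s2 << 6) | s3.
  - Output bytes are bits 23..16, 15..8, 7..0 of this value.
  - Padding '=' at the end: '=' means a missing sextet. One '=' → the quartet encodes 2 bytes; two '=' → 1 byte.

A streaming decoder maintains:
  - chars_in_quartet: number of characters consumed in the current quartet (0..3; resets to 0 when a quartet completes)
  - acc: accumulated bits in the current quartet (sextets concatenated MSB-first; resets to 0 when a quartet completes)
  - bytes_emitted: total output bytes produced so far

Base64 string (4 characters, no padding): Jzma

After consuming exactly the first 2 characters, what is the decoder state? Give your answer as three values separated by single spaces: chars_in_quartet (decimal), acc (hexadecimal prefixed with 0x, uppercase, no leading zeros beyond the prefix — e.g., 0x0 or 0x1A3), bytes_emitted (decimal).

After char 0 ('J'=9): chars_in_quartet=1 acc=0x9 bytes_emitted=0
After char 1 ('z'=51): chars_in_quartet=2 acc=0x273 bytes_emitted=0

Answer: 2 0x273 0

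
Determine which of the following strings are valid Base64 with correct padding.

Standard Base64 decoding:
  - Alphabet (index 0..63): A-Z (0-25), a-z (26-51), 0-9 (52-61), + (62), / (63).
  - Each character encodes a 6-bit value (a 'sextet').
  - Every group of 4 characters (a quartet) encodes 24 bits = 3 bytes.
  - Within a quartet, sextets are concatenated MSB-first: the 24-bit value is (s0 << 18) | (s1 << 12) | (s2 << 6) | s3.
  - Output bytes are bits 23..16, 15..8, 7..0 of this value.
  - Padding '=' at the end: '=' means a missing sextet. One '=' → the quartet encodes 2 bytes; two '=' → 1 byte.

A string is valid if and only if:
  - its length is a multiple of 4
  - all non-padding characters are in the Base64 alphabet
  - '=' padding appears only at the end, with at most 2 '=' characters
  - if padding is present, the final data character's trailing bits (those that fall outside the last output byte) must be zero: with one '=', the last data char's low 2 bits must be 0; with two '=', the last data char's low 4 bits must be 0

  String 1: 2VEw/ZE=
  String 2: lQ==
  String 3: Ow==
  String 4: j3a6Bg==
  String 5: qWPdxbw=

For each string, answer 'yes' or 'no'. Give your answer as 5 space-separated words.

String 1: '2VEw/ZE=' → valid
String 2: 'lQ==' → valid
String 3: 'Ow==' → valid
String 4: 'j3a6Bg==' → valid
String 5: 'qWPdxbw=' → valid

Answer: yes yes yes yes yes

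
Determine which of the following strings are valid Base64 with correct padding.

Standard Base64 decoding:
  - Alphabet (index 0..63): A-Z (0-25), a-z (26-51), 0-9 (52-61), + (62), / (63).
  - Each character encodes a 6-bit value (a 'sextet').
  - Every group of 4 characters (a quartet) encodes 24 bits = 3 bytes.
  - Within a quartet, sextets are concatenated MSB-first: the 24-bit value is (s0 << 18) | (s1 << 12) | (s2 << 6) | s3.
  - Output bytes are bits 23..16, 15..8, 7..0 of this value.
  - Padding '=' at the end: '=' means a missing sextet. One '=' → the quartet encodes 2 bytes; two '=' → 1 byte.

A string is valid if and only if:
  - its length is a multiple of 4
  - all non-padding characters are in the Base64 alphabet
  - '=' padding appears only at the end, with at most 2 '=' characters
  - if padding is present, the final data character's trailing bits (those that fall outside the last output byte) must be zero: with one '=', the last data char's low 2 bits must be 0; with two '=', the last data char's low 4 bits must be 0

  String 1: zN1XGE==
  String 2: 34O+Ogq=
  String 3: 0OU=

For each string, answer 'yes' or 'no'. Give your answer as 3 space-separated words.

Answer: no no yes

Derivation:
String 1: 'zN1XGE==' → invalid (bad trailing bits)
String 2: '34O+Ogq=' → invalid (bad trailing bits)
String 3: '0OU=' → valid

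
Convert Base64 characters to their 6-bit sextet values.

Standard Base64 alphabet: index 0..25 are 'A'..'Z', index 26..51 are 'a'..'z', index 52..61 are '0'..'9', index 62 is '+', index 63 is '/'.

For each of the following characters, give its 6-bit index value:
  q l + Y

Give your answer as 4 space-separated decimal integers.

'q': a..z range, 26 + ord('q') − ord('a') = 42
'l': a..z range, 26 + ord('l') − ord('a') = 37
'+': index 62
'Y': A..Z range, ord('Y') − ord('A') = 24

Answer: 42 37 62 24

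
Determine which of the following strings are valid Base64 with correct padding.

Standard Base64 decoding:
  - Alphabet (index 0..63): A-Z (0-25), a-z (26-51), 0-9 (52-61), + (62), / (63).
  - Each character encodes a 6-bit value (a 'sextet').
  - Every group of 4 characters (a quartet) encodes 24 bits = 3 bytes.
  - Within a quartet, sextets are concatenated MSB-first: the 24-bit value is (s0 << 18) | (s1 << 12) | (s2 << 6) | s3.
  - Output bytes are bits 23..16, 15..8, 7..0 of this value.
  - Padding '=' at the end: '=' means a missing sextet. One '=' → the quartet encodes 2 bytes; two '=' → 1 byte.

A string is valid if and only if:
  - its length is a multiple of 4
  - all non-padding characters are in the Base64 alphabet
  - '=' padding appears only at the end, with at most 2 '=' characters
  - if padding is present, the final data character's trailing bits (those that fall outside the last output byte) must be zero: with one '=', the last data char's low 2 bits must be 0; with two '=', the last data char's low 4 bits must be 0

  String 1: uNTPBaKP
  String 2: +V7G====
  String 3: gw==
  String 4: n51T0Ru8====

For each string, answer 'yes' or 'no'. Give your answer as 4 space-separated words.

String 1: 'uNTPBaKP' → valid
String 2: '+V7G====' → invalid (4 pad chars (max 2))
String 3: 'gw==' → valid
String 4: 'n51T0Ru8====' → invalid (4 pad chars (max 2))

Answer: yes no yes no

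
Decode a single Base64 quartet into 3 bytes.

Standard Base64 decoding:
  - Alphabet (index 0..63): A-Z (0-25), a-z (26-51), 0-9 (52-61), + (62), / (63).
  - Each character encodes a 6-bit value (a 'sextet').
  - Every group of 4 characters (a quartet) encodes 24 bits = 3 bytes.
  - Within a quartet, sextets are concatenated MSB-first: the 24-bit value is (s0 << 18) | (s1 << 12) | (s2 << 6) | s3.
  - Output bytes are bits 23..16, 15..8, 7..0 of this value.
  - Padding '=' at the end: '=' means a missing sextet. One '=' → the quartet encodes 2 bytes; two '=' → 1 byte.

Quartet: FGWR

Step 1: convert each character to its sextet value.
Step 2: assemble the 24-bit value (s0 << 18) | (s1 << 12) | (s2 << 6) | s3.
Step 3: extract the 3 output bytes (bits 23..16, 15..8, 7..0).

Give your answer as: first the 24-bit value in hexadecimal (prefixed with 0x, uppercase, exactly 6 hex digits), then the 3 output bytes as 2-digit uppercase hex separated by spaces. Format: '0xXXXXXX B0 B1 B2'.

Answer: 0x146591 14 65 91

Derivation:
Sextets: F=5, G=6, W=22, R=17
24-bit: (5<<18) | (6<<12) | (22<<6) | 17
      = 0x140000 | 0x006000 | 0x000580 | 0x000011
      = 0x146591
Bytes: (v>>16)&0xFF=14, (v>>8)&0xFF=65, v&0xFF=91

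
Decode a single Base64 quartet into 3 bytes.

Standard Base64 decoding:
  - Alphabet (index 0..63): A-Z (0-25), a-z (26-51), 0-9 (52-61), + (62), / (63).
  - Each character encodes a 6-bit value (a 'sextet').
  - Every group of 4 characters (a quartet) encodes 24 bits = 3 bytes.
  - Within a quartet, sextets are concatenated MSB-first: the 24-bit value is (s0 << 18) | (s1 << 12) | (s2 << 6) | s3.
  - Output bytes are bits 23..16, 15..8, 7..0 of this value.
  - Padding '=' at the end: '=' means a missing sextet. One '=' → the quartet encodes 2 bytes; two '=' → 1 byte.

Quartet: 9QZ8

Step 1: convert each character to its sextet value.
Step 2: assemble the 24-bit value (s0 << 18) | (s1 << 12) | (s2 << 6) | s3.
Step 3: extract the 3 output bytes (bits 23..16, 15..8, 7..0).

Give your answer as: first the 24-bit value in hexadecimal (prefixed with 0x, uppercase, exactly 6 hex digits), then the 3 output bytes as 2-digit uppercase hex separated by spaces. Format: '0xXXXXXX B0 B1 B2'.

Answer: 0xF5067C F5 06 7C

Derivation:
Sextets: 9=61, Q=16, Z=25, 8=60
24-bit: (61<<18) | (16<<12) | (25<<6) | 60
      = 0xF40000 | 0x010000 | 0x000640 | 0x00003C
      = 0xF5067C
Bytes: (v>>16)&0xFF=F5, (v>>8)&0xFF=06, v&0xFF=7C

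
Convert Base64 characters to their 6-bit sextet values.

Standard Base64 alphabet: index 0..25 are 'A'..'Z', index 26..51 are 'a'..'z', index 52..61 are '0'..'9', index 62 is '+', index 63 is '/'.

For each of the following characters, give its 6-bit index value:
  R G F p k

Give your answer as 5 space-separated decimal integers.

Answer: 17 6 5 41 36

Derivation:
'R': A..Z range, ord('R') − ord('A') = 17
'G': A..Z range, ord('G') − ord('A') = 6
'F': A..Z range, ord('F') − ord('A') = 5
'p': a..z range, 26 + ord('p') − ord('a') = 41
'k': a..z range, 26 + ord('k') − ord('a') = 36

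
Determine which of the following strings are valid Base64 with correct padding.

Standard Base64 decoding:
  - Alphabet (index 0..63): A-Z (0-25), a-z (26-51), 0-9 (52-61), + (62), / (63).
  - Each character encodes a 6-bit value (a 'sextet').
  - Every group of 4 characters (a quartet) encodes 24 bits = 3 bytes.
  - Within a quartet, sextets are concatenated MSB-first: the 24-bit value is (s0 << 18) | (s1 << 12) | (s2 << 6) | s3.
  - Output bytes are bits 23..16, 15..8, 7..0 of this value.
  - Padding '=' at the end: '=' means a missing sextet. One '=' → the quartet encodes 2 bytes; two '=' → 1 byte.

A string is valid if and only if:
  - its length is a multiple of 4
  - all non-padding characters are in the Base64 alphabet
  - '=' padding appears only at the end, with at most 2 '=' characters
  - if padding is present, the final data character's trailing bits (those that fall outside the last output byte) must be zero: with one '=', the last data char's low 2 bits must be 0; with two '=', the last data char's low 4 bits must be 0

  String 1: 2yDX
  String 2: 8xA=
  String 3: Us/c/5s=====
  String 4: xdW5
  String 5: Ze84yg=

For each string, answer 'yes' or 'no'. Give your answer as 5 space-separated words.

String 1: '2yDX' → valid
String 2: '8xA=' → valid
String 3: 'Us/c/5s=====' → invalid (5 pad chars (max 2))
String 4: 'xdW5' → valid
String 5: 'Ze84yg=' → invalid (len=7 not mult of 4)

Answer: yes yes no yes no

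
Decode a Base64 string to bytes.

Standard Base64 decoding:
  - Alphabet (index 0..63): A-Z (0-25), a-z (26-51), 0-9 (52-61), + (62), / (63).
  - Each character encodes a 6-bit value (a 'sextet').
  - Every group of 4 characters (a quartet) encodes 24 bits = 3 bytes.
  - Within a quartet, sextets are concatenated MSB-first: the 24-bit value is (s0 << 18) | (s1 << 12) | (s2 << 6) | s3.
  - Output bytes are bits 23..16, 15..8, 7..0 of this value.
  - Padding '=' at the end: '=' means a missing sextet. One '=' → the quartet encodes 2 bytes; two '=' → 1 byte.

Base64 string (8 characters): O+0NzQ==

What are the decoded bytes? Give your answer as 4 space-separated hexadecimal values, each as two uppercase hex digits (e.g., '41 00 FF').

After char 0 ('O'=14): chars_in_quartet=1 acc=0xE bytes_emitted=0
After char 1 ('+'=62): chars_in_quartet=2 acc=0x3BE bytes_emitted=0
After char 2 ('0'=52): chars_in_quartet=3 acc=0xEFB4 bytes_emitted=0
After char 3 ('N'=13): chars_in_quartet=4 acc=0x3BED0D -> emit 3B ED 0D, reset; bytes_emitted=3
After char 4 ('z'=51): chars_in_quartet=1 acc=0x33 bytes_emitted=3
After char 5 ('Q'=16): chars_in_quartet=2 acc=0xCD0 bytes_emitted=3
Padding '==': partial quartet acc=0xCD0 -> emit CD; bytes_emitted=4

Answer: 3B ED 0D CD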